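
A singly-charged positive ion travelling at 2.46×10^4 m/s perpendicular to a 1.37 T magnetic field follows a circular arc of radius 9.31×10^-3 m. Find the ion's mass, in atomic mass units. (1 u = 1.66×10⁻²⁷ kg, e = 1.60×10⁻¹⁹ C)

qvB = mv²/r ⇒ m = qBr/v.
m = (1×1.60×10^-19)(1.37)(9.31×10^-3) / (2.46×10^4) = 8.30×10^-26 kg = 50.0 u.

m ≈ 50.0 u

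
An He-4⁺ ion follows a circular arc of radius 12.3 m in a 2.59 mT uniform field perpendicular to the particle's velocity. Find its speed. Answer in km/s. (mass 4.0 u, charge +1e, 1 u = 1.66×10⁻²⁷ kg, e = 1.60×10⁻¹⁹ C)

v ≈ 768 km/s

From qvB = mv²/r, v = qBr/m.
v = (1×1.60×10^-19)(2.59×10^-3)(12.3) / (6.64×10^-27) = 7.68×10^5 m/s.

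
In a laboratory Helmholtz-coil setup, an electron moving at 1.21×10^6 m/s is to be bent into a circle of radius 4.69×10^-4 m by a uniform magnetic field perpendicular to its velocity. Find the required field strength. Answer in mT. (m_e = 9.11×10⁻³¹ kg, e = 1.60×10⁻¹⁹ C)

B ≈ 14.7 mT

qvB = mv²/r gives B = mv/(qr).
B = (9.11×10^-31)(1.21×10^6) / [(1×1.60×10^-19)(4.69×10^-4)] = 0.0147 T.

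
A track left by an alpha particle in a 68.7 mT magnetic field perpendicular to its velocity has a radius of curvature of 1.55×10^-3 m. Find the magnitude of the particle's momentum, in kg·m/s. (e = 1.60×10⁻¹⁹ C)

Since qvB = mv²/r, the momentum p = mv = qBr.
p = (2×1.60×10^-19)(0.0687)(1.55×10^-3) = 3.41×10^-23 kg·m/s.

p ≈ 3.41×10^-23 kg·m/s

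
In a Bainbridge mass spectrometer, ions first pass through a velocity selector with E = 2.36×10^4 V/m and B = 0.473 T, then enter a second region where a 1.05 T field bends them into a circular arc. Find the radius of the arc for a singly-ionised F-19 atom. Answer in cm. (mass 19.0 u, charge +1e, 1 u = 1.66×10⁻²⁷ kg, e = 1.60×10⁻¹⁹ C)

r ≈ 0.937 cm

The selector passes v = E/B = 2.36×10^4/0.473 = 4.99×10^4 m/s.
In the deflection region, r = mv/(qB₂) = (3.15×10^-26)(4.99×10^4) / [(1×1.60×10^-19)(1.05)] = 9.37×10^-3 m.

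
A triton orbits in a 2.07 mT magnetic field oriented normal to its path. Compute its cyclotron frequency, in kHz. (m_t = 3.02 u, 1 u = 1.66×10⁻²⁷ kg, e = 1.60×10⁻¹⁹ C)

f ≈ 10.5 kHz

f = qB/(2πm) = (1×1.60×10^-19)(2.07×10^-3) / [2π(5.01×10^-27)] = 1.05×10^4 Hz.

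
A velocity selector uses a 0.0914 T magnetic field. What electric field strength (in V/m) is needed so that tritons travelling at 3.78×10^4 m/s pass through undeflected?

E ≈ 3450 V/m

qE = qvB ⇒ E = vB = (3.78×10^4)(0.0914) = 3450 V/m.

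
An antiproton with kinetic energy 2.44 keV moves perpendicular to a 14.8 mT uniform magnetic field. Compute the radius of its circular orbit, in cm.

r ≈ 48.2 cm

Convert the energy: K = 2.44 keV = 3.90×10^-16 J.
v = √(2K/m) = √(2·3.90×10^-16/1.67×10^-27) = 6.84×10^5 m/s.
r = mv/(qB) = (1.67×10^-27)(6.84×10^5) / [(1×1.60×10^-19)(0.0148)] = 0.482 m.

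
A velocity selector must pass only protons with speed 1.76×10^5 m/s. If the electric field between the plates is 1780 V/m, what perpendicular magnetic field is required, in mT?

qE = qvB ⇒ B = E/v = (1780) / (1.76×10^5) = 0.0101 T.

B ≈ 10.1 mT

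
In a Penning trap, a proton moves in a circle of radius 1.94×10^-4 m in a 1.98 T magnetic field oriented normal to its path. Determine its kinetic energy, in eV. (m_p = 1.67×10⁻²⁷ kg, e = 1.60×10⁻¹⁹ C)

K ≈ 7.07 eV

v = qBr/m = (1×1.60×10^-19)(1.98)(1.94×10^-4) / (1.67×10^-27) = 3.68×10^4 m/s.
K = ½mv² = 0.5·(1.67×10^-27)·(3.68×10^4)² = 1.13×10^-18 J = 7.07 eV.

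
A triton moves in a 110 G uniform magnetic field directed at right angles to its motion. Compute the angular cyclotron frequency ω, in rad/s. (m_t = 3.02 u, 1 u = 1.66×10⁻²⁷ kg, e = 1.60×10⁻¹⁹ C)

ω = qB/m = (1×1.60×10^-19)(0.0110) / (5.01×10^-27) = 3.51×10^5 rad/s.

ω ≈ 3.51×10^5 rad/s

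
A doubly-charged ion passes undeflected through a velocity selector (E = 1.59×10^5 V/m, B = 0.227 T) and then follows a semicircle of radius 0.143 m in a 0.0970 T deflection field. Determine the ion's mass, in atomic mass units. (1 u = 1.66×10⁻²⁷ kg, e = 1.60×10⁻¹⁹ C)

m ≈ 3.82 u

v = E/B₁ = 7.00×10^5 m/s.
From r = mv/(qB₂), m = qB₂r/v = (2×1.60×10^-19)(0.0970)(0.143) / (7.00×10^5) = 6.34×10^-27 kg.
In atomic mass units: m = 6.34×10^-27 / 1.66×10^-27 = 3.82 u.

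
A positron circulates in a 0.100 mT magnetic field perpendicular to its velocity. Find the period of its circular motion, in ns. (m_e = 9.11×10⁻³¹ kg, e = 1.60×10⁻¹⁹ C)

The cyclotron period is independent of speed: T = 2πm/(qB).
T = 2π(9.11×10^-31) / [(1×1.60×10^-19)(1.00×10^-4)] = 3.58×10^-7 s.

T ≈ 358 ns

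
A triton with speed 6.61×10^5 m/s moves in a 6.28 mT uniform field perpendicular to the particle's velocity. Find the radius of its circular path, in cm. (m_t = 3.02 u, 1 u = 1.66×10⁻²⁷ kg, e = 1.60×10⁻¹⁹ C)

r ≈ 330 cm

The magnetic force provides the centripetal force: qvB = mv²/r, so r = mv/(qB).
r = (5.01×10^-27 kg)(6.61×10^5 m/s) / [(1×1.60×10^-19 C)(6.28×10^-3 T)] = 3.30 m.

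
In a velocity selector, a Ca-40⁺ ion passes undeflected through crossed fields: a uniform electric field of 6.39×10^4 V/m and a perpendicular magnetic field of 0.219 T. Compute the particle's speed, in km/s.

For zero net force, qE = qvB, so v = E/B.
v = (6.39×10^4) / (0.219) = 2.92×10^5 m/s.

v ≈ 292 km/s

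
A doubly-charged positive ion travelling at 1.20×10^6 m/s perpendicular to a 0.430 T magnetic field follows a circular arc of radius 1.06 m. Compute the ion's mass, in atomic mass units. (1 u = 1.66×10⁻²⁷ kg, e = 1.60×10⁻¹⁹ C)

m ≈ 73.2 u

qvB = mv²/r ⇒ m = qBr/v.
m = (2×1.60×10^-19)(0.430)(1.06) / (1.20×10^6) = 1.22×10^-25 kg = 73.2 u.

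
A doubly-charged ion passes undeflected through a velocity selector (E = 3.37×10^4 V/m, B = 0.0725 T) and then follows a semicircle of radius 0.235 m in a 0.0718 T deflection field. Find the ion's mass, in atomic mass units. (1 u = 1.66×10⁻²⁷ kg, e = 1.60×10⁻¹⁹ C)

m ≈ 7.00 u

v = E/B₁ = 4.65×10^5 m/s.
From r = mv/(qB₂), m = qB₂r/v = (2×1.60×10^-19)(0.0718)(0.235) / (4.65×10^5) = 1.16×10^-26 kg.
In atomic mass units: m = 1.16×10^-26 / 1.66×10^-27 = 7.00 u.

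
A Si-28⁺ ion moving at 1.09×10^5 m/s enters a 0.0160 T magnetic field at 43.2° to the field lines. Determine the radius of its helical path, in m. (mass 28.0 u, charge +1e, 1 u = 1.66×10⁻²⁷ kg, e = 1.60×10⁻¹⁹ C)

r ≈ 1.35 m

Only the perpendicular component v⊥ = v sin43.2° = 7.46×10^4 m/s is bent by the field.
r = m v⊥ /(qB) = (4.65×10^-26)(7.46×10^4) / [(1×1.60×10^-19)(0.0160)] = 1.35 m.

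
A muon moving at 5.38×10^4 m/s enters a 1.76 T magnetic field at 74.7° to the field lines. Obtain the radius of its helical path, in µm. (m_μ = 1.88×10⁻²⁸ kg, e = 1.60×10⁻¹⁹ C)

Only the perpendicular component v⊥ = v sin74.7° = 5.19×10^4 m/s is bent by the field.
r = m v⊥ /(qB) = (1.88×10^-28)(5.19×10^4) / [(1×1.60×10^-19)(1.76)] = 3.46×10^-5 m.

r ≈ 34.6 µm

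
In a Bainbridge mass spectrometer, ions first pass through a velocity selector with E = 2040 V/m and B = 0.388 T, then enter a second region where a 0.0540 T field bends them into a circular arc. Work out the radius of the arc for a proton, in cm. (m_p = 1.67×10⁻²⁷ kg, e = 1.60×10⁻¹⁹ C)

The selector passes v = E/B = 2040/0.388 = 5260 m/s.
In the deflection region, r = mv/(qB₂) = (1.67×10^-27)(5260) / [(1×1.60×10^-19)(0.0540)] = 1.02×10^-3 m.

r ≈ 0.102 cm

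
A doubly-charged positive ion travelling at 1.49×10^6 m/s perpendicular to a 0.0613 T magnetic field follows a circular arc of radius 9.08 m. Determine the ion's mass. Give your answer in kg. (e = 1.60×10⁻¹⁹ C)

qvB = mv²/r ⇒ m = qBr/v.
m = (2×1.60×10^-19)(0.0613)(9.08) / (1.49×10^6) = 1.20×10^-25 kg.

m ≈ 1.20×10^-25 kg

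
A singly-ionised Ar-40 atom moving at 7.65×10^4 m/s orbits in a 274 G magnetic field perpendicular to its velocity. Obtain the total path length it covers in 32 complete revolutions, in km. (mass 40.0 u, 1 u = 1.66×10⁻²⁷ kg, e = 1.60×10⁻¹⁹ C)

r = mv/(qB) = 1.16 m, so one revolution covers 2πr = 7.28 m.
In 32 revolutions: L = 32·2πr = 233 m.

L ≈ 0.233 km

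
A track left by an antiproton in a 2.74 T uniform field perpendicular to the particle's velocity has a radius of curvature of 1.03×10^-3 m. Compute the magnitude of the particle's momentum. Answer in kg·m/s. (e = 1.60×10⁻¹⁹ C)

p ≈ 4.52×10^-22 kg·m/s

Since qvB = mv²/r, the momentum p = mv = qBr.
p = (1×1.60×10^-19)(2.74)(1.03×10^-3) = 4.52×10^-22 kg·m/s.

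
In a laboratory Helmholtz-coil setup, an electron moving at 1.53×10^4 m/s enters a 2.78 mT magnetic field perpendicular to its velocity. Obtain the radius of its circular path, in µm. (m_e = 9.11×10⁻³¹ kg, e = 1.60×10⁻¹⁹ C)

The magnetic force provides the centripetal force: qvB = mv²/r, so r = mv/(qB).
r = (9.11×10^-31 kg)(1.53×10^4 m/s) / [(1×1.60×10^-19 C)(2.78×10^-3 T)] = 3.13×10^-5 m.

r ≈ 31.3 µm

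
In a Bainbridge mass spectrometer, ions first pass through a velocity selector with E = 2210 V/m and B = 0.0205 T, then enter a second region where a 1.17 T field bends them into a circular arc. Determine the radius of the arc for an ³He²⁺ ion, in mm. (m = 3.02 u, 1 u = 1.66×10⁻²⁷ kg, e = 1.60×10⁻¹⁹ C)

r ≈ 1.44 mm

The selector passes v = E/B = 2210/0.0205 = 1.08×10^5 m/s.
In the deflection region, r = mv/(qB₂) = (5.01×10^-27)(1.08×10^5) / [(2×1.60×10^-19)(1.17)] = 1.44×10^-3 m.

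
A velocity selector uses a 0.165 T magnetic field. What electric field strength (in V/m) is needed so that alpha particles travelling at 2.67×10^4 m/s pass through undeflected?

E ≈ 4410 V/m

qE = qvB ⇒ E = vB = (2.67×10^4)(0.165) = 4410 V/m.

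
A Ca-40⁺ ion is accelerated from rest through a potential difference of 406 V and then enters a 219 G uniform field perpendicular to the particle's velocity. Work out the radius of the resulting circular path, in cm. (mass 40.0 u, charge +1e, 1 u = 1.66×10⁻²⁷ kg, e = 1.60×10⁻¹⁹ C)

r ≈ 83.8 cm

The kinetic energy gained is K = qV = (1×1.60×10^-19)(406) = 6.50×10^-17 J.
v = √(2K/m) = 4.42×10^4 m/s.
r = mv/(qB) = (6.64×10^-26)(4.42×10^4) / [(1×1.60×10^-19)(0.0219)] = 0.838 m.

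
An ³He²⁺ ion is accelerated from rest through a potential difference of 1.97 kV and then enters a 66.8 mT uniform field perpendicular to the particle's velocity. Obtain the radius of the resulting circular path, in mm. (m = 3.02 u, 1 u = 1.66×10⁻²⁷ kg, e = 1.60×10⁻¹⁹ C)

The kinetic energy gained is K = qV = (2×1.60×10^-19)(1970) = 6.30×10^-16 J.
v = √(2K/m) = 5.01×10^5 m/s.
r = mv/(qB) = (5.01×10^-27)(5.01×10^5) / [(2×1.60×10^-19)(0.0668)] = 0.118 m.

r ≈ 118 mm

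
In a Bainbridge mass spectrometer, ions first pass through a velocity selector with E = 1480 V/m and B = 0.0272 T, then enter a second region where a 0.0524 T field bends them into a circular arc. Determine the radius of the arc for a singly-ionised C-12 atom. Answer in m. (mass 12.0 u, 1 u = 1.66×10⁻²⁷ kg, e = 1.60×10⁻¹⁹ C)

r ≈ 0.129 m

The selector passes v = E/B = 1480/0.0272 = 5.44×10^4 m/s.
In the deflection region, r = mv/(qB₂) = (1.99×10^-26)(5.44×10^4) / [(1×1.60×10^-19)(0.0524)] = 0.129 m.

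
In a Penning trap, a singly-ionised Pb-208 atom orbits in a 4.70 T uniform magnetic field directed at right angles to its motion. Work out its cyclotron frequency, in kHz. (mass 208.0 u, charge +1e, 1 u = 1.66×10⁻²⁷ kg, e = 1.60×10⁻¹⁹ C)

f = qB/(2πm) = (1×1.60×10^-19)(4.70) / [2π(3.45×10^-25)] = 3.47×10^5 Hz.

f ≈ 347 kHz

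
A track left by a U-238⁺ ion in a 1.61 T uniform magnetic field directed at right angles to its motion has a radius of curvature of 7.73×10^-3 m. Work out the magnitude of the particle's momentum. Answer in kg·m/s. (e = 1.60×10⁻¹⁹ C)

Since qvB = mv²/r, the momentum p = mv = qBr.
p = (1×1.60×10^-19)(1.61)(7.73×10^-3) = 1.99×10^-21 kg·m/s.

p ≈ 1.99×10^-21 kg·m/s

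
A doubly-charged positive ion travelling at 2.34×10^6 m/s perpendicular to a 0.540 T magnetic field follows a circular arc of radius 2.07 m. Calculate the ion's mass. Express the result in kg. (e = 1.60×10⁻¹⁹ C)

qvB = mv²/r ⇒ m = qBr/v.
m = (2×1.60×10^-19)(0.540)(2.07) / (2.34×10^6) = 1.53×10^-25 kg.

m ≈ 1.53×10^-25 kg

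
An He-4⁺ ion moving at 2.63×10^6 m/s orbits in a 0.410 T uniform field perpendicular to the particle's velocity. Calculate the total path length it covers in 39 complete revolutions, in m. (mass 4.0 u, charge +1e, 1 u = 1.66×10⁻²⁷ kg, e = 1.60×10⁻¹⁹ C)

L ≈ 65.2 m

r = mv/(qB) = 0.266 m, so one revolution covers 2πr = 1.67 m.
In 39 revolutions: L = 39·2πr = 65.2 m.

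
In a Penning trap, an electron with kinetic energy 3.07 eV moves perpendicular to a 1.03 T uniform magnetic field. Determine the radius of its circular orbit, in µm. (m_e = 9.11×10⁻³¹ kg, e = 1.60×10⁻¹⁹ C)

Convert the energy: K = 3.07 eV = 4.91×10^-19 J.
v = √(2K/m) = √(2·4.91×10^-19/9.11×10^-31) = 1.04×10^6 m/s.
r = mv/(qB) = (9.11×10^-31)(1.04×10^6) / [(1×1.60×10^-19)(1.03)] = 5.74×10^-6 m.

r ≈ 5.74 µm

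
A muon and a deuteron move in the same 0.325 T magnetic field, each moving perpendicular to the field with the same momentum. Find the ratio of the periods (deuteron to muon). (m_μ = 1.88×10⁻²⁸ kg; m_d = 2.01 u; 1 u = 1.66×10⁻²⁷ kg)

T = 2πm/(qB) is independent of speed, so T₂/T₁ = (m₂/q₂)/(m₁/q₁).
T_{deuteron}/T_{muon} = (3.34×10^-27/1e) / (1.88×10^-28/1e) = 17.7.

ratio ≈ 17.7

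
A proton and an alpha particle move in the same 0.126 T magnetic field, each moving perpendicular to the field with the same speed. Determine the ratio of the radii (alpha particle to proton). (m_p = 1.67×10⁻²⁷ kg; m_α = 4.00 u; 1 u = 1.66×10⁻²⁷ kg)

r = mv/(qB) ⇒ at equal v, r ∝ m/q.
r_{alpha particle}/r_{proton} = 1.99.

ratio ≈ 1.99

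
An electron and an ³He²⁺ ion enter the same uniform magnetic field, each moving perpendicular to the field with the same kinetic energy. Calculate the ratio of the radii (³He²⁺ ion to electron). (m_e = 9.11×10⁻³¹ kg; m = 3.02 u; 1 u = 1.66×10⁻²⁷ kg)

ratio ≈ 37.1

r = √(2mK)/(qB) ⇒ at equal K, r ∝ √m/q.
r_{³He²⁺ ion}/r_{electron} = 37.1.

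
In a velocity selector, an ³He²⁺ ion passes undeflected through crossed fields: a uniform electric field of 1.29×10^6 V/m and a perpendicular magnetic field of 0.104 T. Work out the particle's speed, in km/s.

v ≈ 12400 km/s

For zero net force, qE = qvB, so v = E/B.
v = (1.29×10^6) / (0.104) = 1.24×10^7 m/s.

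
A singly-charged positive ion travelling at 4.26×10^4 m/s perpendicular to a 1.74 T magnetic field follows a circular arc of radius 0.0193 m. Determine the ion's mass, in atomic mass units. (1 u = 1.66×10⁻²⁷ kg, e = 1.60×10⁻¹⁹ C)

qvB = mv²/r ⇒ m = qBr/v.
m = (1×1.60×10^-19)(1.74)(0.0193) / (4.26×10^4) = 1.26×10^-25 kg = 76.0 u.

m ≈ 76.0 u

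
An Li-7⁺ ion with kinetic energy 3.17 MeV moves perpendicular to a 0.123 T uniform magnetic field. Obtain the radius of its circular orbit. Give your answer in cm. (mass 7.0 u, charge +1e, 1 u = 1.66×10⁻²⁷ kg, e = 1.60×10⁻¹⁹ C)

Convert the energy: K = 3.17 MeV = 5.07×10^-13 J.
v = √(2K/m) = √(2·5.07×10^-13/1.16×10^-26) = 9.34×10^6 m/s.
r = mv/(qB) = (1.16×10^-26)(9.34×10^6) / [(1×1.60×10^-19)(0.123)] = 5.52 m.

r ≈ 552 cm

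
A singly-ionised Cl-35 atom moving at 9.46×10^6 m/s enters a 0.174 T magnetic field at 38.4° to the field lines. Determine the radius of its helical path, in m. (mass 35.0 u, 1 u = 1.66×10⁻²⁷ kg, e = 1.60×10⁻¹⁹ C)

r ≈ 12.3 m

Only the perpendicular component v⊥ = v sin38.4° = 5.88×10^6 m/s is bent by the field.
r = m v⊥ /(qB) = (5.81×10^-26)(5.88×10^6) / [(1×1.60×10^-19)(0.174)] = 12.3 m.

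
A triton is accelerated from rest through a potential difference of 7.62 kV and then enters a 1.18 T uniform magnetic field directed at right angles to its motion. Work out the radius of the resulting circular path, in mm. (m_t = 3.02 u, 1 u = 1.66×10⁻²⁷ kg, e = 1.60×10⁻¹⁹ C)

r ≈ 18.5 mm

The kinetic energy gained is K = qV = (1×1.60×10^-19)(7620) = 1.22×10^-15 J.
v = √(2K/m) = 6.97×10^5 m/s.
r = mv/(qB) = (5.01×10^-27)(6.97×10^5) / [(1×1.60×10^-19)(1.18)] = 0.0185 m.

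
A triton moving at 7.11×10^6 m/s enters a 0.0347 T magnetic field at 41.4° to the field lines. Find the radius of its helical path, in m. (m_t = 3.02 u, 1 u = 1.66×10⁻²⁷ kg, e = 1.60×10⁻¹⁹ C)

r ≈ 4.25 m

Only the perpendicular component v⊥ = v sin41.4° = 4.70×10^6 m/s is bent by the field.
r = m v⊥ /(qB) = (5.01×10^-27)(4.70×10^6) / [(1×1.60×10^-19)(0.0347)] = 4.25 m.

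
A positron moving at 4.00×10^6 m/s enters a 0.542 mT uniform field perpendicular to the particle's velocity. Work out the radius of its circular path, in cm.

r ≈ 4.20 cm

The magnetic force provides the centripetal force: qvB = mv²/r, so r = mv/(qB).
r = (9.11×10^-31 kg)(4.00×10^6 m/s) / [(1×1.60×10^-19 C)(5.42×10^-4 T)] = 0.0420 m.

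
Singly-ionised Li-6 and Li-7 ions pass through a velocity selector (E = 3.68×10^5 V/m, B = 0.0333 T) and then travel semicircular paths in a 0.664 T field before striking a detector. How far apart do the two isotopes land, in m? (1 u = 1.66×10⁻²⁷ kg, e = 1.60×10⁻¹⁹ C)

Both emerge at v = E/B₁ = 1.11×10^7 m/s.
r = mv/(qB₂), so r₁ = 1.036 m and r₂ = 1.209 m, giving Δr = 0.173 m.
After a semicircle each ion lands a diameter 2r from the entry slit, so the separation is 2Δr = 0.345 m.

Δd ≈ 0.345 m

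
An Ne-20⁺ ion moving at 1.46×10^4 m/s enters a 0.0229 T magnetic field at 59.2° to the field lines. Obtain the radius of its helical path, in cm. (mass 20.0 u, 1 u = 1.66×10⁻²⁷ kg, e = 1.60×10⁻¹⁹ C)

Only the perpendicular component v⊥ = v sin59.2° = 1.25×10^4 m/s is bent by the field.
r = m v⊥ /(qB) = (3.32×10^-26)(1.25×10^4) / [(1×1.60×10^-19)(0.0229)] = 0.114 m.

r ≈ 11.4 cm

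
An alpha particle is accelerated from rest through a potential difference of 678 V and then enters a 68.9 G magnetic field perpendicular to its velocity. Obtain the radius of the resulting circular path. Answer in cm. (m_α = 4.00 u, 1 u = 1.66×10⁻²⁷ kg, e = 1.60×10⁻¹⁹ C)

The kinetic energy gained is K = qV = (2×1.60×10^-19)(678) = 2.17×10^-16 J.
v = √(2K/m) = 2.56×10^5 m/s.
r = mv/(qB) = (6.64×10^-27)(2.56×10^5) / [(2×1.60×10^-19)(6.89×10^-3)] = 0.770 m.

r ≈ 77.0 cm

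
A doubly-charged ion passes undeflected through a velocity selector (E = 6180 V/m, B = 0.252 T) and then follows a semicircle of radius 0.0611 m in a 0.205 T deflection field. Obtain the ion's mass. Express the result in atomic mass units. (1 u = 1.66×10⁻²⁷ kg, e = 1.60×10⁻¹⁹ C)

m ≈ 98.5 u

v = E/B₁ = 2.45×10^4 m/s.
From r = mv/(qB₂), m = qB₂r/v = (2×1.60×10^-19)(0.205)(0.0611) / (2.45×10^4) = 1.63×10^-25 kg.
In atomic mass units: m = 1.63×10^-25 / 1.66×10^-27 = 98.5 u.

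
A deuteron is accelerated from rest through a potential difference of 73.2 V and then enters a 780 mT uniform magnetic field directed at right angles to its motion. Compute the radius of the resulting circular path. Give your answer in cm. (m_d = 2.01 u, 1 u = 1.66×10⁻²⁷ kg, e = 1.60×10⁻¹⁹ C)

r ≈ 0.224 cm

The kinetic energy gained is K = qV = (1×1.60×10^-19)(73.2) = 1.17×10^-17 J.
v = √(2K/m) = 8.38×10^4 m/s.
r = mv/(qB) = (3.34×10^-27)(8.38×10^4) / [(1×1.60×10^-19)(0.780)] = 2.24×10^-3 m.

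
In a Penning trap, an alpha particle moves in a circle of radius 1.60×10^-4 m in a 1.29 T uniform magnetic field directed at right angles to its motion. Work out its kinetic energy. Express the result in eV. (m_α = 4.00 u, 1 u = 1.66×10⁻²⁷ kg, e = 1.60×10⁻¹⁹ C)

v = qBr/m = (2×1.60×10^-19)(1.29)(1.60×10^-4) / (6.64×10^-27) = 9950 m/s.
K = ½mv² = 0.5·(6.64×10^-27)·(9950)² = 3.28×10^-19 J = 2.05 eV.

K ≈ 2.05 eV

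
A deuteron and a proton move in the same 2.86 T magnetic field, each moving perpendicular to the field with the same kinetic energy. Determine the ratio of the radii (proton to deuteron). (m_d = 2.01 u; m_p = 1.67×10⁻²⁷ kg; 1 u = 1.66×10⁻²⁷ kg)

r = √(2mK)/(qB) ⇒ at equal K, r ∝ √m/q.
r_{proton}/r_{deuteron} = 0.707.

ratio ≈ 0.707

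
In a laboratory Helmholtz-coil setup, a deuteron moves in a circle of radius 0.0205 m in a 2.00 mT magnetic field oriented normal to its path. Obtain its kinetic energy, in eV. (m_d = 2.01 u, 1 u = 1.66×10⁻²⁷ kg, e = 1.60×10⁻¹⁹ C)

K ≈ 0.0403 eV

v = qBr/m = (1×1.60×10^-19)(2.00×10^-3)(0.0205) / (3.34×10^-27) = 1970 m/s.
K = ½mv² = 0.5·(3.34×10^-27)·(1970)² = 6.45×10^-21 J = 0.0403 eV.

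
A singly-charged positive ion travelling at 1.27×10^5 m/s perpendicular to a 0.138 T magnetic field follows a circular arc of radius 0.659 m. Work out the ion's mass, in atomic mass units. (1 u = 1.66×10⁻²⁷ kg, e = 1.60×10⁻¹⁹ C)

qvB = mv²/r ⇒ m = qBr/v.
m = (1×1.60×10^-19)(0.138)(0.659) / (1.27×10^5) = 1.15×10^-25 kg = 69.0 u.

m ≈ 69.0 u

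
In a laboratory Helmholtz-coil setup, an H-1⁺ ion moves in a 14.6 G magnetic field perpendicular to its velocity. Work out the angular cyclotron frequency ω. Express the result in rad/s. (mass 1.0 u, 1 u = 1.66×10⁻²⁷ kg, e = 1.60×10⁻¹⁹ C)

ω ≈ 1.41×10^5 rad/s

ω = qB/m = (1×1.60×10^-19)(1.46×10^-3) / (1.66×10^-27) = 1.41×10^5 rad/s.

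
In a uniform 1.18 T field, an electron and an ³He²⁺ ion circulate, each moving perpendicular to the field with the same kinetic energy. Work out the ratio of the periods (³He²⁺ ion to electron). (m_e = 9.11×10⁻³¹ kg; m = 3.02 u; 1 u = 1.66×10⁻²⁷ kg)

ratio ≈ 2750

T = 2πm/(qB) is independent of speed, so T₂/T₁ = (m₂/q₂)/(m₁/q₁).
T_{³He²⁺ ion}/T_{electron} = (5.01×10^-27/2e) / (9.11×10^-31/1e) = 2750.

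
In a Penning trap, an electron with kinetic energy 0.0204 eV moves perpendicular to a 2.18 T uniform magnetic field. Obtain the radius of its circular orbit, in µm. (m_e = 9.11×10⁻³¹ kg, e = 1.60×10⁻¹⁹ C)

Convert the energy: K = 0.0204 eV = 3.26×10^-21 J.
v = √(2K/m) = √(2·3.26×10^-21/9.11×10^-31) = 8.47×10^4 m/s.
r = mv/(qB) = (9.11×10^-31)(8.47×10^4) / [(1×1.60×10^-19)(2.18)] = 2.21×10^-7 m.

r ≈ 0.221 µm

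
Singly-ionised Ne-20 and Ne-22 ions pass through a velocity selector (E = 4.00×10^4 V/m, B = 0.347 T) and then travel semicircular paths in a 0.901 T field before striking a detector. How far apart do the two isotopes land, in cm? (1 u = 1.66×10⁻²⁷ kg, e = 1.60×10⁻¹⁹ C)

Both emerge at v = E/B₁ = 1.15×10^5 m/s.
r = mv/(qB₂), so r₁ = 0.02655 m and r₂ = 0.02920 m, giving Δr = 2.65×10^-3 m.
After a semicircle each ion lands a diameter 2r from the entry slit, so the separation is 2Δr = 5.31×10^-3 m.

Δd ≈ 0.531 cm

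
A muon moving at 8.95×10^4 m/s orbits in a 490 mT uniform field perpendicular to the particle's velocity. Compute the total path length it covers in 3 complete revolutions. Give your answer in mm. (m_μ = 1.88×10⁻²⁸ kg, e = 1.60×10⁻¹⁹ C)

L ≈ 4.05 mm

r = mv/(qB) = 2.15×10^-4 m, so one revolution covers 2πr = 1.35×10^-3 m.
In 3 revolutions: L = 3·2πr = 4.05×10^-3 m.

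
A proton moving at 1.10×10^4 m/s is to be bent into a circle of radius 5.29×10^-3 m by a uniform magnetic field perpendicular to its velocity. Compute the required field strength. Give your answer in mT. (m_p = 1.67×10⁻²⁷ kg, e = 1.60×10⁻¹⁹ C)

qvB = mv²/r gives B = mv/(qr).
B = (1.67×10^-27)(1.10×10^4) / [(1×1.60×10^-19)(5.29×10^-3)] = 0.0217 T.

B ≈ 21.7 mT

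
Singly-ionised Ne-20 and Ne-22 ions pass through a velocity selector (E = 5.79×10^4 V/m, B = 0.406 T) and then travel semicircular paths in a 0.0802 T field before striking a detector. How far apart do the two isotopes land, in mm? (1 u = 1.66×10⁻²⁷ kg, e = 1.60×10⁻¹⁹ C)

Both emerge at v = E/B₁ = 1.43×10^5 m/s.
r = mv/(qB₂), so r₁ = 0.3690 m and r₂ = 0.4059 m, giving Δr = 0.0369 m.
After a semicircle each ion lands a diameter 2r from the entry slit, so the separation is 2Δr = 0.0738 m.

Δd ≈ 73.8 mm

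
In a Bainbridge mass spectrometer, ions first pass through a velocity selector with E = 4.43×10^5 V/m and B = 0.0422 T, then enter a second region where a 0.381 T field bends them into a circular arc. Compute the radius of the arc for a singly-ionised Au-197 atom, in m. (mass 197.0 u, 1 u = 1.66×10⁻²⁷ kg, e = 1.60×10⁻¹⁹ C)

r ≈ 56.3 m

The selector passes v = E/B = 4.43×10^5/0.0422 = 1.05×10^7 m/s.
In the deflection region, r = mv/(qB₂) = (3.27×10^-25)(1.05×10^7) / [(1×1.60×10^-19)(0.381)] = 56.3 m.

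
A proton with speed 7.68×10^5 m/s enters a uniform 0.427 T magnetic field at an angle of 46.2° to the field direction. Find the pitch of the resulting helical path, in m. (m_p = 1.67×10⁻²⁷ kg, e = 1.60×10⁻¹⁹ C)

pitch ≈ 0.0816 m

The velocity component along B is v∥ = v cos46.2° = 5.32×10^5 m/s.
The cyclotron period T = 2πm/(qB) = 1.54×10^-7 s is set by m, q, B alone.
Pitch = v∥·T = (5.32×10^5)(1.54×10^-7) = 0.0816 m.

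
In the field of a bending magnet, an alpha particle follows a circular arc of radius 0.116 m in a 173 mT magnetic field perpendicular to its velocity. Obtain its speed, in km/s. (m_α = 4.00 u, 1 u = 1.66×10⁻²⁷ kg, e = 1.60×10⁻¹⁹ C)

From qvB = mv²/r, v = qBr/m.
v = (2×1.60×10^-19)(0.173)(0.116) / (6.64×10^-27) = 9.67×10^5 m/s.

v ≈ 967 km/s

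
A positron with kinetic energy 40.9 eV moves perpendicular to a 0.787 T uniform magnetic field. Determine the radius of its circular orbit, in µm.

Convert the energy: K = 40.9 eV = 6.54×10^-18 J.
v = √(2K/m) = √(2·6.54×10^-18/9.11×10^-31) = 3.79×10^6 m/s.
r = mv/(qB) = (9.11×10^-31)(3.79×10^6) / [(1×1.60×10^-19)(0.787)] = 2.74×10^-5 m.

r ≈ 27.4 µm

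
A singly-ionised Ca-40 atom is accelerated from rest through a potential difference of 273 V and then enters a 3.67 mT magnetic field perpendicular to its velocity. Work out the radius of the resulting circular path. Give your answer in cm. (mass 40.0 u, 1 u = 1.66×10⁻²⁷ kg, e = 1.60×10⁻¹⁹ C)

The kinetic energy gained is K = qV = (1×1.60×10^-19)(273) = 4.37×10^-17 J.
v = √(2K/m) = 3.63×10^4 m/s.
r = mv/(qB) = (6.64×10^-26)(3.63×10^4) / [(1×1.60×10^-19)(3.67×10^-3)] = 4.10 m.

r ≈ 410 cm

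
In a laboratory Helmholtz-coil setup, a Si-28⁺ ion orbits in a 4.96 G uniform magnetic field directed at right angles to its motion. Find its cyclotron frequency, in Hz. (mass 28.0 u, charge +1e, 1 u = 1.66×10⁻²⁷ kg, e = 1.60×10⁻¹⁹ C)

f ≈ 272 Hz

f = qB/(2πm) = (1×1.60×10^-19)(4.96×10^-4) / [2π(4.65×10^-26)] = 272 Hz.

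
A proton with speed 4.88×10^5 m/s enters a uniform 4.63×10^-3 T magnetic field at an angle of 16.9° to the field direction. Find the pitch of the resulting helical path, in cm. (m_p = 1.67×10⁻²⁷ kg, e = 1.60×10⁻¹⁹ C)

The velocity component along B is v∥ = v cos16.9° = 4.67×10^5 m/s.
The cyclotron period T = 2πm/(qB) = 1.42×10^-5 s is set by m, q, B alone.
Pitch = v∥·T = (4.67×10^5)(1.42×10^-5) = 6.61 m.

pitch ≈ 661 cm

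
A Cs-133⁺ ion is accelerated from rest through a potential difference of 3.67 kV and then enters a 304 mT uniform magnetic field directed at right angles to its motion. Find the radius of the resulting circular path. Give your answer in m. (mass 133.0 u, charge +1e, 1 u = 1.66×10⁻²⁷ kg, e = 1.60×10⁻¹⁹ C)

r ≈ 0.331 m

The kinetic energy gained is K = qV = (1×1.60×10^-19)(3670) = 5.87×10^-16 J.
v = √(2K/m) = 7.29×10^4 m/s.
r = mv/(qB) = (2.21×10^-25)(7.29×10^4) / [(1×1.60×10^-19)(0.304)] = 0.331 m.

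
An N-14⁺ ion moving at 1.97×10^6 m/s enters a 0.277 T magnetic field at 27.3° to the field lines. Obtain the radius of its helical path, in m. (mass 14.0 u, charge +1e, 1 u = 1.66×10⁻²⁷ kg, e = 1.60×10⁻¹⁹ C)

Only the perpendicular component v⊥ = v sin27.3° = 9.04×10^5 m/s is bent by the field.
r = m v⊥ /(qB) = (2.32×10^-26)(9.04×10^5) / [(1×1.60×10^-19)(0.277)] = 0.474 m.

r ≈ 0.474 m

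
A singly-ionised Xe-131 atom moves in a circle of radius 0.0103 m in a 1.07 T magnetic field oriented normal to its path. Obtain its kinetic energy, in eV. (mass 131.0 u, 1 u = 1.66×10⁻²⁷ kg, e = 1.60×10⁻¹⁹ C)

v = qBr/m = (1×1.60×10^-19)(1.07)(0.0103) / (2.17×10^-25) = 8110 m/s.
K = ½mv² = 0.5·(2.17×10^-25)·(8110)² = 7.15×10^-18 J = 44.7 eV.

K ≈ 44.7 eV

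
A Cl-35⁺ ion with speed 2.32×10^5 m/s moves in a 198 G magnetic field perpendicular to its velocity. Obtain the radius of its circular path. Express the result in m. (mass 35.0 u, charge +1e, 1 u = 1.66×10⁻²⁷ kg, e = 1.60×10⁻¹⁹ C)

The magnetic force provides the centripetal force: qvB = mv²/r, so r = mv/(qB).
r = (5.81×10^-26 kg)(2.32×10^5 m/s) / [(1×1.60×10^-19 C)(0.0198 T)] = 4.25 m.

r ≈ 4.25 m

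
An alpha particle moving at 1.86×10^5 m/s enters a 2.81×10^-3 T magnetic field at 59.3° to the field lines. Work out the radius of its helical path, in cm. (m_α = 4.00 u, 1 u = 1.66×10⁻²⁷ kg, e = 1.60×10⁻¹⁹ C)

r ≈ 118 cm

Only the perpendicular component v⊥ = v sin59.3° = 1.60×10^5 m/s is bent by the field.
r = m v⊥ /(qB) = (6.64×10^-27)(1.60×10^5) / [(2×1.60×10^-19)(2.81×10^-3)] = 1.18 m.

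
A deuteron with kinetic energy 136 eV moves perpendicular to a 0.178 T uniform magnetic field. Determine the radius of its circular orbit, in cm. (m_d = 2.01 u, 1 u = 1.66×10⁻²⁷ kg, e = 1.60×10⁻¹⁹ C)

r ≈ 1.34 cm

Convert the energy: K = 136 eV = 2.18×10^-17 J.
v = √(2K/m) = √(2·2.18×10^-17/3.34×10^-27) = 1.14×10^5 m/s.
r = mv/(qB) = (3.34×10^-27)(1.14×10^5) / [(1×1.60×10^-19)(0.178)] = 0.0134 m.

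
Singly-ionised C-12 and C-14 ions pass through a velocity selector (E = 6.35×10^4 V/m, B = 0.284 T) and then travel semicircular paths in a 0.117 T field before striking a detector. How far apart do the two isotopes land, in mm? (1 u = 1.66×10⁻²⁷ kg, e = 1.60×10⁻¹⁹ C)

Δd ≈ 79.3 mm

Both emerge at v = E/B₁ = 2.24×10^5 m/s.
r = mv/(qB₂), so r₁ = 0.2379 m and r₂ = 0.2776 m, giving Δr = 0.0397 m.
After a semicircle each ion lands a diameter 2r from the entry slit, so the separation is 2Δr = 0.0793 m.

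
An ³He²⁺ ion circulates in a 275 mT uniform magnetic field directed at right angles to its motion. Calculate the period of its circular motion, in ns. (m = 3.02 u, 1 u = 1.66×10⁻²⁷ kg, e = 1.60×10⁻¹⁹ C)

The cyclotron period is independent of speed: T = 2πm/(qB).
T = 2π(5.01×10^-27) / [(2×1.60×10^-19)(0.275)] = 3.58×10^-7 s.

T ≈ 358 ns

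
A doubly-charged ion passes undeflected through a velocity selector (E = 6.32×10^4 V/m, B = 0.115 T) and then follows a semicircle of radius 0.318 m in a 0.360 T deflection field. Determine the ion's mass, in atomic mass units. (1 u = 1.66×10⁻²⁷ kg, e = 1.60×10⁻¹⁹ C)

v = E/B₁ = 5.50×10^5 m/s.
From r = mv/(qB₂), m = qB₂r/v = (2×1.60×10^-19)(0.360)(0.318) / (5.50×10^5) = 6.67×10^-26 kg.
In atomic mass units: m = 6.67×10^-26 / 1.66×10^-27 = 40.2 u.

m ≈ 40.2 u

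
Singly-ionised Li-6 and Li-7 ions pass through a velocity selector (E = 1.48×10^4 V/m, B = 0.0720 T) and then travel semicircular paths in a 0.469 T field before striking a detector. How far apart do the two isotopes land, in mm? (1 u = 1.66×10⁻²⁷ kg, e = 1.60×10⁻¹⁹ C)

Δd ≈ 9.09 mm

Both emerge at v = E/B₁ = 2.06×10^5 m/s.
r = mv/(qB₂), so r₁ = 0.02728 m and r₂ = 0.03183 m, giving Δr = 4.55×10^-3 m.
After a semicircle each ion lands a diameter 2r from the entry slit, so the separation is 2Δr = 9.09×10^-3 m.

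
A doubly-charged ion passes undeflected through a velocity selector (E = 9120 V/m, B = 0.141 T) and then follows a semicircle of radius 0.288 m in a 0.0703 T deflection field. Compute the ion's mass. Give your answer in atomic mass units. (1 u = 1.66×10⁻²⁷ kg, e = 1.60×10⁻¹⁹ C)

m ≈ 60.3 u

v = E/B₁ = 6.47×10^4 m/s.
From r = mv/(qB₂), m = qB₂r/v = (2×1.60×10^-19)(0.0703)(0.288) / (6.47×10^4) = 1.00×10^-25 kg.
In atomic mass units: m = 1.00×10^-25 / 1.66×10^-27 = 60.3 u.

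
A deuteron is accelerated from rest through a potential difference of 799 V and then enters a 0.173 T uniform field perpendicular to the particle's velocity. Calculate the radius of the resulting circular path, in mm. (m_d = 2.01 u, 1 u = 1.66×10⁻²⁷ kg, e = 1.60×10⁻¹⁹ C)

r ≈ 33.4 mm

The kinetic energy gained is K = qV = (1×1.60×10^-19)(799) = 1.28×10^-16 J.
v = √(2K/m) = 2.77×10^5 m/s.
r = mv/(qB) = (3.34×10^-27)(2.77×10^5) / [(1×1.60×10^-19)(0.173)] = 0.0334 m.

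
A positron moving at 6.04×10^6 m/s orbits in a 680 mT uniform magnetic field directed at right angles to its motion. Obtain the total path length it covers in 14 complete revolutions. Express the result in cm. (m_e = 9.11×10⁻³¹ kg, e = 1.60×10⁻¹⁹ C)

r = mv/(qB) = 5.06×10^-5 m, so one revolution covers 2πr = 3.18×10^-4 m.
In 14 revolutions: L = 14·2πr = 4.45×10^-3 m.

L ≈ 0.445 cm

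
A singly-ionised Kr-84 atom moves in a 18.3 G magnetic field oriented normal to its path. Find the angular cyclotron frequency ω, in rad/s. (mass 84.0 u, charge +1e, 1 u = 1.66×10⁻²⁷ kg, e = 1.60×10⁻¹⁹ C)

ω = qB/m = (1×1.60×10^-19)(1.83×10^-3) / (1.39×10^-25) = 2100 rad/s.

ω ≈ 2100 rad/s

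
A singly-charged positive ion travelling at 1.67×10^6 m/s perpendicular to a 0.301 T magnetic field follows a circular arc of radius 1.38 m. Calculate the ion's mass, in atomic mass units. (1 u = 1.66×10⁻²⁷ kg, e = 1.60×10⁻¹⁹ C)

m ≈ 24.0 u

qvB = mv²/r ⇒ m = qBr/v.
m = (1×1.60×10^-19)(0.301)(1.38) / (1.67×10^6) = 3.98×10^-26 kg = 24.0 u.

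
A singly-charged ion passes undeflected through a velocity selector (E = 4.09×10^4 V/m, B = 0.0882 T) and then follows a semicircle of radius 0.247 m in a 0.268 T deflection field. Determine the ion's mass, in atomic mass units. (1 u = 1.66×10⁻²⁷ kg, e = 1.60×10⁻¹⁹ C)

m ≈ 13.8 u

v = E/B₁ = 4.64×10^5 m/s.
From r = mv/(qB₂), m = qB₂r/v = (1×1.60×10^-19)(0.268)(0.247) / (4.64×10^5) = 2.28×10^-26 kg.
In atomic mass units: m = 2.28×10^-26 / 1.66×10^-27 = 13.8 u.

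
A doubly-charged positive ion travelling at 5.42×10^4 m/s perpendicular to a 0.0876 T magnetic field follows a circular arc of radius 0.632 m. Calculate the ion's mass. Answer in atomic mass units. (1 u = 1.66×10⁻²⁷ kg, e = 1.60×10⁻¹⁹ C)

qvB = mv²/r ⇒ m = qBr/v.
m = (2×1.60×10^-19)(0.0876)(0.632) / (5.42×10^4) = 3.27×10^-25 kg = 197 u.

m ≈ 197 u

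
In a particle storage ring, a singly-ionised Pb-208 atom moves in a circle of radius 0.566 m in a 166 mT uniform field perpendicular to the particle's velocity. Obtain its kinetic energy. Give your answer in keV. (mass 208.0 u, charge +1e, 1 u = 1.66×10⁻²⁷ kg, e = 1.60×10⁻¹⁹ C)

v = qBr/m = (1×1.60×10^-19)(0.166)(0.566) / (3.45×10^-25) = 4.35×10^4 m/s.
K = ½mv² = 0.5·(3.45×10^-25)·(4.35×10^4)² = 3.27×10^-16 J = 2.05 keV.

K ≈ 2.05 keV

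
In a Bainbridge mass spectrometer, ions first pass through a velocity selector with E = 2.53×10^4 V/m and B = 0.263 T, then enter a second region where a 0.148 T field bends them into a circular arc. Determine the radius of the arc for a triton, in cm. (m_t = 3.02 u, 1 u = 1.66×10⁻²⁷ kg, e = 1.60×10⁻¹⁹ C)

r ≈ 2.04 cm

The selector passes v = E/B = 2.53×10^4/0.263 = 9.62×10^4 m/s.
In the deflection region, r = mv/(qB₂) = (5.01×10^-27)(9.62×10^4) / [(1×1.60×10^-19)(0.148)] = 0.0204 m.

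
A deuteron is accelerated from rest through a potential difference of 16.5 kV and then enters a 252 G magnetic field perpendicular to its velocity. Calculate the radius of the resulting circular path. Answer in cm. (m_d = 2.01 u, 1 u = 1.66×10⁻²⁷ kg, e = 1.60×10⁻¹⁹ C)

The kinetic energy gained is K = qV = (1×1.60×10^-19)(1.65×10^4) = 2.64×10^-15 J.
v = √(2K/m) = 1.26×10^6 m/s.
r = mv/(qB) = (3.34×10^-27)(1.26×10^6) / [(1×1.60×10^-19)(0.0252)] = 1.04 m.

r ≈ 104 cm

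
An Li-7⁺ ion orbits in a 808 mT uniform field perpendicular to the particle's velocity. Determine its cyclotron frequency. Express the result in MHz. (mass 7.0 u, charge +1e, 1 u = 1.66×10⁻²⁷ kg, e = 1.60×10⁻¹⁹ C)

f ≈ 1.77 MHz

f = qB/(2πm) = (1×1.60×10^-19)(0.808) / [2π(1.16×10^-26)] = 1.77×10^6 Hz.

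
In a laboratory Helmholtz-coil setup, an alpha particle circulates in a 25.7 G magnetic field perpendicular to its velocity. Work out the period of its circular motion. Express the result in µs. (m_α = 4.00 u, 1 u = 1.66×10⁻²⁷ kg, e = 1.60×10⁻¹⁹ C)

The cyclotron period is independent of speed: T = 2πm/(qB).
T = 2π(6.64×10^-27) / [(2×1.60×10^-19)(2.57×10^-3)] = 5.07×10^-5 s.

T ≈ 50.7 µs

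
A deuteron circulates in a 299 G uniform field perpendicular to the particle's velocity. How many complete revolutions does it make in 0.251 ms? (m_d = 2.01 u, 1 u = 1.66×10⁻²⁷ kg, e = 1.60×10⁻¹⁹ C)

N = 57

T = 2πm/(qB) = 2π(3.3366×10^-27) / [(1×1.60×10^-19)(0.0299)] = 4.3822×10^-6 s.
N = t/T = 2.51×10^-4 / 4.3822×10^-6 ≈ 57.28, so 57 complete revolutions.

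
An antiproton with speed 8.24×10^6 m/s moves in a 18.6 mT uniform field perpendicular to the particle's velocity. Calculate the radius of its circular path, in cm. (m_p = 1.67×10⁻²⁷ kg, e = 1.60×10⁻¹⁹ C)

r ≈ 462 cm

The magnetic force provides the centripetal force: qvB = mv²/r, so r = mv/(qB).
r = (1.67×10^-27 kg)(8.24×10^6 m/s) / [(1×1.60×10^-19 C)(0.0186 T)] = 4.62 m.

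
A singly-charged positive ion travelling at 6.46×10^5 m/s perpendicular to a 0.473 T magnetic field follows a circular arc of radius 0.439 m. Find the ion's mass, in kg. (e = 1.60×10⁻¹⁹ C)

m ≈ 5.14×10^-26 kg

qvB = mv²/r ⇒ m = qBr/v.
m = (1×1.60×10^-19)(0.473)(0.439) / (6.46×10^5) = 5.14×10^-26 kg.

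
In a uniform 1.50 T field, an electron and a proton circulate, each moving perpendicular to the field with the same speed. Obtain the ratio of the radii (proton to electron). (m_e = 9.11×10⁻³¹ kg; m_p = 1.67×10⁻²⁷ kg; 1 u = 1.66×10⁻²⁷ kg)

r = mv/(qB) ⇒ at equal v, r ∝ m/q.
r_{proton}/r_{electron} = 1830.

ratio ≈ 1830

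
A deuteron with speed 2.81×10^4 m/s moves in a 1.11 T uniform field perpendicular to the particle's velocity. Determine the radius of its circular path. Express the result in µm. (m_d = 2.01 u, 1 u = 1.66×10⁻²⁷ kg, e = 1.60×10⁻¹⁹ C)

r ≈ 528 µm

The magnetic force provides the centripetal force: qvB = mv²/r, so r = mv/(qB).
r = (3.34×10^-27 kg)(2.81×10^4 m/s) / [(1×1.60×10^-19 C)(1.11 T)] = 5.28×10^-4 m.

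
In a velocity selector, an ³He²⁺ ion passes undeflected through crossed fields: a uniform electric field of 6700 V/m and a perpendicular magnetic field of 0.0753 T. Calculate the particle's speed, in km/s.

v ≈ 89.0 km/s

For zero net force, qE = qvB, so v = E/B.
v = (6700) / (0.0753) = 8.90×10^4 m/s.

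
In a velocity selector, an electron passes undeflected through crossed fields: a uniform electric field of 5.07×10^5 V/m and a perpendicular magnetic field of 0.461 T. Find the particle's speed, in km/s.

For zero net force, qE = qvB, so v = E/B.
v = (5.07×10^5) / (0.461) = 1.10×10^6 m/s.

v ≈ 1100 km/s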